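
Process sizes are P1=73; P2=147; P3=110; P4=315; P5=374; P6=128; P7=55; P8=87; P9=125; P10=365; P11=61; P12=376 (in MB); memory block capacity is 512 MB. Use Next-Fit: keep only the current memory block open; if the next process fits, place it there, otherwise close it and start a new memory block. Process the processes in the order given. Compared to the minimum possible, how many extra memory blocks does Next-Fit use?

1

Next-Fit: [73,147,110] [315] [374,128] [55,87,125] [365,61] [376] → 6 memory blocks.
Total size 2216 MB; any packing needs at least ⌈2216/512⌉ = 5 memory blocks.
An optimal packing achieves that bound: [376,128] [374,125] [365,147] [315,110,87] [73,61,55] → 5 memory blocks.
Excess: 6 − 5 = 1.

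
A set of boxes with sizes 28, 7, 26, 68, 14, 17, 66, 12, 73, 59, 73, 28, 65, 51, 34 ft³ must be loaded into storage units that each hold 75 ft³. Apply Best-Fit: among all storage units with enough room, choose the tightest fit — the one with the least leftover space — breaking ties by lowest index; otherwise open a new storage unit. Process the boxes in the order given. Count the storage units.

storage unit 1: place 28 ft³, 47 ft³ left
storage unit 1: place 7 ft³, 40 ft³ left
storage unit 1: place 26 ft³, 14 ft³ left
storage unit 2: place 68 ft³, 7 ft³ left
storage unit 1: place 14 ft³, 0 ft³ left
storage unit 3: place 17 ft³, 58 ft³ left
storage unit 4: place 66 ft³, 9 ft³ left
storage unit 3: place 12 ft³, 46 ft³ left
storage unit 5: place 73 ft³, 2 ft³ left
storage unit 6: place 59 ft³, 16 ft³ left
storage unit 7: place 73 ft³, 2 ft³ left
storage unit 3: place 28 ft³, 18 ft³ left
storage unit 8: place 65 ft³, 10 ft³ left
storage unit 9: place 51 ft³, 24 ft³ left
storage unit 10: place 34 ft³, 41 ft³ left
Final storage units: [28,7,26,14] [68] [17,12,28] [66] [73] [59] [73] [65] [51] [34].

10 storage units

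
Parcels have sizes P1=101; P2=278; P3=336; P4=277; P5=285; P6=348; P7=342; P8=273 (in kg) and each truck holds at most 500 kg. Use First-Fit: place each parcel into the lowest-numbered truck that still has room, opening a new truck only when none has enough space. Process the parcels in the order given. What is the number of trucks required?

P1 (101 kg) → truck 1 (remaining 399 kg)
P2 (278 kg) → truck 1 (remaining 121 kg)
P3 (336 kg) → truck 2 (remaining 164 kg)
P4 (277 kg) → truck 3 (remaining 223 kg)
P5 (285 kg) → truck 4 (remaining 215 kg)
P6 (348 kg) → truck 5 (remaining 152 kg)
P7 (342 kg) → truck 6 (remaining 158 kg)
P8 (273 kg) → truck 7 (remaining 227 kg)
Final trucks: [101,278] [336] [277] [285] [348] [342] [273].

7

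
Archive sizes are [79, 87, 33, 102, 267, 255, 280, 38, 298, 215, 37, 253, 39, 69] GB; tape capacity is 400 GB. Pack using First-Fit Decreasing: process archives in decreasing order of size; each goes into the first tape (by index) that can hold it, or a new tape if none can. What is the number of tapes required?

Sorted descending: 298, 280, 267, 255, 253, 215, 102, 87, 79, 69, 39, 38, 37, 33.
298 GB → tape 1 (remaining 102 GB)
280 GB → tape 2 (remaining 120 GB)
267 GB → tape 3 (remaining 133 GB)
255 GB → tape 4 (remaining 145 GB)
253 GB → tape 5 (remaining 147 GB)
215 GB → tape 6 (remaining 185 GB)
102 GB → tape 1 (remaining 0 GB)
87 GB → tape 2 (remaining 33 GB)
79 GB → tape 3 (remaining 54 GB)
69 GB → tape 4 (remaining 76 GB)
39 GB → tape 3 (remaining 15 GB)
38 GB → tape 4 (remaining 38 GB)
37 GB → tape 4 (remaining 1 GB)
33 GB → tape 2 (remaining 0 GB)
Final tapes: [298,102] [280,87,33] [267,79,39] [255,69,38,37] [253] [215].

6 tapes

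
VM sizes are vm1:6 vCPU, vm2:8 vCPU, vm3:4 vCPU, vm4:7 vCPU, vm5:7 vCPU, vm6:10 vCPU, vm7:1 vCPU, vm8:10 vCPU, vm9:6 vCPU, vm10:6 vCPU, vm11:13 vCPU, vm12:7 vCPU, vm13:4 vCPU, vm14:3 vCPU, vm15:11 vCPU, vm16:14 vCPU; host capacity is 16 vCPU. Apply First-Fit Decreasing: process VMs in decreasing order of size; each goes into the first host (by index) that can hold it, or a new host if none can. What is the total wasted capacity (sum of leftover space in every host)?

11

Sorted descending: 14, 13, 11, 10, 10, 8, 7, 7, 7, 6, 6, 6, 4, 4, 3, 1.
Put 14 vCPU in host 1; 2 vCPU remain.
Put 13 vCPU in host 2; 3 vCPU remain.
Put 11 vCPU in host 3; 5 vCPU remain.
Put 10 vCPU in host 4; 6 vCPU remain.
Put 10 vCPU in host 5; 6 vCPU remain.
Put 8 vCPU in host 6; 8 vCPU remain.
Put 7 vCPU in host 6; 1 vCPU remain.
Put 7 vCPU in host 7; 9 vCPU remain.
Put 7 vCPU in host 7; 2 vCPU remain.
Put 6 vCPU in host 4; 0 vCPU remain.
Put 6 vCPU in host 5; 0 vCPU remain.
Put 6 vCPU in host 8; 10 vCPU remain.
Put 4 vCPU in host 3; 1 vCPU remain.
Put 4 vCPU in host 8; 6 vCPU remain.
Put 3 vCPU in host 2; 0 vCPU remain.
Put 1 vCPU in host 1; 1 vCPU remain.
8 hosts × 16 vCPU = 128 vCPU; used 117 vCPU; unused 11 vCPU.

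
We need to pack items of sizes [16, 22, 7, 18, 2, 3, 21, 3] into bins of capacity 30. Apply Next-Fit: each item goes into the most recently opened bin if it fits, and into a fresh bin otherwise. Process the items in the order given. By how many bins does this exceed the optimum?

Next-Fit: [16] [22,7] [18,2,3] [21,3] → 4 bins.
Total size 92; any packing needs at least ⌈92/30⌉ = 4 bins.
So 4 is already optimal.

0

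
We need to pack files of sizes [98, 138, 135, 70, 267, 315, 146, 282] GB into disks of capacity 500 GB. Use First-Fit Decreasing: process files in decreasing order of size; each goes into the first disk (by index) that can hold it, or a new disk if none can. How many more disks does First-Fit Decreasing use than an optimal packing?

0

First-Fit Decreasing: [315,146] [282,138,70] [267,135,98] → 3 disks.
Total size 1451 GB; any packing needs at least ⌈1451/500⌉ = 3 disks.
So 3 is already optimal.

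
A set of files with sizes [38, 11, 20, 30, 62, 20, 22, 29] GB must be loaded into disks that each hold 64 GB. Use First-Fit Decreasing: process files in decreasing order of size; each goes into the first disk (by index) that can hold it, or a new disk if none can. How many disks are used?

4

Sorted descending: 62, 38, 30, 29, 22, 20, 20, 11.
disk 1: place 62 GB, 2 GB left
disk 2: place 38 GB, 26 GB left
disk 3: place 30 GB, 34 GB left
disk 3: place 29 GB, 5 GB left
disk 2: place 22 GB, 4 GB left
disk 4: place 20 GB, 44 GB left
disk 4: place 20 GB, 24 GB left
disk 4: place 11 GB, 13 GB left
Final disks: [62] [38,22] [30,29] [20,20,11].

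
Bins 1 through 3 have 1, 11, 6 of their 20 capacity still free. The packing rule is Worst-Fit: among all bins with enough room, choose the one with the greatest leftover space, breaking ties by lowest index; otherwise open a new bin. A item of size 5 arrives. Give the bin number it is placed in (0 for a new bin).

Bins with room: bin 2 (11), bin 3 (6).
Most room is bin 2 with 11 free.

2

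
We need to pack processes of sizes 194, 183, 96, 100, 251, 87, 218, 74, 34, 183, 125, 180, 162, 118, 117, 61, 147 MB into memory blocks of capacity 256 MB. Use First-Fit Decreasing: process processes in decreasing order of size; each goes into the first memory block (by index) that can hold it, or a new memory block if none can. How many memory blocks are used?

Sorted descending: 251, 218, 194, 183, 183, 180, 162, 147, 125, 118, 117, 100, 96, 87, 74, 61, 34.
Put 251 MB in memory block 1; 5 MB remain.
Put 218 MB in memory block 2; 38 MB remain.
Put 194 MB in memory block 3; 62 MB remain.
Put 183 MB in memory block 4; 73 MB remain.
Put 183 MB in memory block 5; 73 MB remain.
Put 180 MB in memory block 6; 76 MB remain.
Put 162 MB in memory block 7; 94 MB remain.
Put 147 MB in memory block 8; 109 MB remain.
Put 125 MB in memory block 9; 131 MB remain.
Put 118 MB in memory block 9; 13 MB remain.
Put 117 MB in memory block 10; 139 MB remain.
Put 100 MB in memory block 8; 9 MB remain.
Put 96 MB in memory block 10; 43 MB remain.
Put 87 MB in memory block 7; 7 MB remain.
Put 74 MB in memory block 6; 2 MB remain.
Put 61 MB in memory block 3; 1 MB remain.
Put 34 MB in memory block 2; 4 MB remain.
Final memory blocks: [251] [218,34] [194,61] [183] [183] [180,74] [162,87] [147,100] [125,118] [117,96].

10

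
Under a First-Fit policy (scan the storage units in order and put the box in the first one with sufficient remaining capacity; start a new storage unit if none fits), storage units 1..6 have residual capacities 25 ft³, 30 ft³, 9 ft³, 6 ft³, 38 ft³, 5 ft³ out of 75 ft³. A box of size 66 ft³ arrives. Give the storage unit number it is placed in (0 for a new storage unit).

No storage unit has ≥ 66 ft³ free, so a new storage unit is opened.

0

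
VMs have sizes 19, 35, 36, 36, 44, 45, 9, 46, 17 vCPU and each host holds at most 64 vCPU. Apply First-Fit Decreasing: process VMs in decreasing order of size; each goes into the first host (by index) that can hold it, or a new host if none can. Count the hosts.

Sorted descending: 46, 45, 44, 36, 36, 35, 19, 17, 9.
46 vCPU → host 1 (remaining 18 vCPU)
45 vCPU → host 2 (remaining 19 vCPU)
44 vCPU → host 3 (remaining 20 vCPU)
36 vCPU → host 4 (remaining 28 vCPU)
36 vCPU → host 5 (remaining 28 vCPU)
35 vCPU → host 6 (remaining 29 vCPU)
19 vCPU → host 2 (remaining 0 vCPU)
17 vCPU → host 1 (remaining 1 vCPU)
9 vCPU → host 3 (remaining 11 vCPU)

6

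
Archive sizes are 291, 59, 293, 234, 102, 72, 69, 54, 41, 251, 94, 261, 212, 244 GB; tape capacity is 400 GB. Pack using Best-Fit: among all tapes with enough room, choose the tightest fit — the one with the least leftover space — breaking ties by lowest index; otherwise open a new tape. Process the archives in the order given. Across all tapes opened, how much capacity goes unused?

291 GB → tape 1 (remaining 109 GB)
59 GB → tape 1 (remaining 50 GB)
293 GB → tape 2 (remaining 107 GB)
234 GB → tape 3 (remaining 166 GB)
102 GB → tape 2 (remaining 5 GB)
72 GB → tape 3 (remaining 94 GB)
69 GB → tape 3 (remaining 25 GB)
54 GB → tape 4 (remaining 346 GB)
41 GB → tape 1 (remaining 9 GB)
251 GB → tape 4 (remaining 95 GB)
94 GB → tape 4 (remaining 1 GB)
261 GB → tape 5 (remaining 139 GB)
212 GB → tape 6 (remaining 188 GB)
244 GB → tape 7 (remaining 156 GB)
7 tapes × 400 GB = 2800 GB; used 2277 GB; unused 523 GB.

523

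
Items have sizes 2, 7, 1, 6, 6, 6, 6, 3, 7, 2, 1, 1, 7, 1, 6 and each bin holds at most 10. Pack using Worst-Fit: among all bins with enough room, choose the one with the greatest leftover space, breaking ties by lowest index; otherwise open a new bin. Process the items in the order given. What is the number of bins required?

8

Put 2 in bin 1; 8 remain.
Put 7 in bin 1; 1 remain.
Put 1 in bin 1; 0 remain.
Put 6 in bin 2; 4 remain.
Put 6 in bin 3; 4 remain.
Put 6 in bin 4; 4 remain.
Put 6 in bin 5; 4 remain.
Put 3 in bin 2; 1 remain.
Put 7 in bin 6; 3 remain.
Put 2 in bin 3; 2 remain.
Put 1 in bin 4; 3 remain.
Put 1 in bin 5; 3 remain.
Put 7 in bin 7; 3 remain.
Put 1 in bin 4; 2 remain.
Put 6 in bin 8; 4 remain.
Final bins: [2,7,1] [6,3] [6,2] [6,1,1] [6,1] [7] [7] [6].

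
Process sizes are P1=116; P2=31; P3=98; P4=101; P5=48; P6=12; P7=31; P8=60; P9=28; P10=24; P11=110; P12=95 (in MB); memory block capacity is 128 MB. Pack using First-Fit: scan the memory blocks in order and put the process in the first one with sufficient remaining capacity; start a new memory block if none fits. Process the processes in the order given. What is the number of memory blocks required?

7 memory blocks

Put P1 (116 MB) in memory block 1; 12 MB remain.
Put P2 (31 MB) in memory block 2; 97 MB remain.
Put P3 (98 MB) in memory block 3; 30 MB remain.
Put P4 (101 MB) in memory block 4; 27 MB remain.
Put P5 (48 MB) in memory block 2; 49 MB remain.
Put P6 (12 MB) in memory block 1; 0 MB remain.
Put P7 (31 MB) in memory block 2; 18 MB remain.
Put P8 (60 MB) in memory block 5; 68 MB remain.
Put P9 (28 MB) in memory block 3; 2 MB remain.
Put P10 (24 MB) in memory block 4; 3 MB remain.
Put P11 (110 MB) in memory block 6; 18 MB remain.
Put P12 (95 MB) in memory block 7; 33 MB remain.
Final memory blocks: [116,12] [31,48,31] [98,28] [101,24] [60] [110] [95].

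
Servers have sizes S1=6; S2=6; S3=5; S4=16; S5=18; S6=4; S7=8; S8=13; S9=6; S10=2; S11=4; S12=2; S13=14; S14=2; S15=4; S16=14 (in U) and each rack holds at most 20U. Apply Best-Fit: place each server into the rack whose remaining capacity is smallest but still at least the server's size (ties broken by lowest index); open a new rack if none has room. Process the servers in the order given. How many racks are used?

7 racks

Put S1 (6U) in rack 1; 14U remain.
Put S2 (6U) in rack 1; 8U remain.
Put S3 (5U) in rack 1; 3U remain.
Put S4 (16U) in rack 2; 4U remain.
Put S5 (18U) in rack 3; 2U remain.
Put S6 (4U) in rack 2; 0U remain.
Put S7 (8U) in rack 4; 12U remain.
Put S8 (13U) in rack 5; 7U remain.
Put S9 (6U) in rack 5; 1U remain.
Put S10 (2U) in rack 3; 0U remain.
Put S11 (4U) in rack 4; 8U remain.
Put S12 (2U) in rack 1; 1U remain.
Put S13 (14U) in rack 6; 6U remain.
Put S14 (2U) in rack 6; 4U remain.
Put S15 (4U) in rack 6; 0U remain.
Put S16 (14U) in rack 7; 6U remain.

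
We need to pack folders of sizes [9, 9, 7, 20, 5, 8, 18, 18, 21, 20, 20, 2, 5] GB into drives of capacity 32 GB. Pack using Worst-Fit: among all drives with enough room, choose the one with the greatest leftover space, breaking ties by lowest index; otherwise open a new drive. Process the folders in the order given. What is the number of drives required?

9 GB → drive 1 (remaining 23 GB)
9 GB → drive 1 (remaining 14 GB)
7 GB → drive 1 (remaining 7 GB)
20 GB → drive 2 (remaining 12 GB)
5 GB → drive 2 (remaining 7 GB)
8 GB → drive 3 (remaining 24 GB)
18 GB → drive 3 (remaining 6 GB)
18 GB → drive 4 (remaining 14 GB)
21 GB → drive 5 (remaining 11 GB)
20 GB → drive 6 (remaining 12 GB)
20 GB → drive 7 (remaining 12 GB)
2 GB → drive 4 (remaining 12 GB)
5 GB → drive 4 (remaining 7 GB)
Final drives: [9,9,7] [20,5] [8,18] [18,2,5] [21] [20] [20].

7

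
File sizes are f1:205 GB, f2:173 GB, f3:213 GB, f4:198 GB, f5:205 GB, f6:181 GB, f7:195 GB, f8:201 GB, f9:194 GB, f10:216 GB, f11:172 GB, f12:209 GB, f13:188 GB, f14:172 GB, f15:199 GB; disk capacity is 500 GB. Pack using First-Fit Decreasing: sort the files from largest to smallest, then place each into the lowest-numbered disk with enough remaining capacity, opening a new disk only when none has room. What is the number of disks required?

Sorted descending: 216, 213, 209, 205, 205, 201, 199, 198, 195, 194, 188, 181, 173, 172, 172.
disk 1: place 216 GB, 284 GB left
disk 1: place 213 GB, 71 GB left
disk 2: place 209 GB, 291 GB left
disk 2: place 205 GB, 86 GB left
disk 3: place 205 GB, 295 GB left
disk 3: place 201 GB, 94 GB left
disk 4: place 199 GB, 301 GB left
disk 4: place 198 GB, 103 GB left
disk 5: place 195 GB, 305 GB left
disk 5: place 194 GB, 111 GB left
disk 6: place 188 GB, 312 GB left
disk 6: place 181 GB, 131 GB left
disk 7: place 173 GB, 327 GB left
disk 7: place 172 GB, 155 GB left
disk 8: place 172 GB, 328 GB left
Final disks: [216,213] [209,205] [205,201] [199,198] [195,194] [188,181] [173,172] [172].

8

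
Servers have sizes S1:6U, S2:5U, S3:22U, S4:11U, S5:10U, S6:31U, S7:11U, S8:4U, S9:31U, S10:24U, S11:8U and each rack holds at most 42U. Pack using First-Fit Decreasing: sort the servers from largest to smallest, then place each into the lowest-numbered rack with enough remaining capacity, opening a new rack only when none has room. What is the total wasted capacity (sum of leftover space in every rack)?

5

Sorted descending: 31, 31, 24, 22, 11, 11, 10, 8, 6, 5, 4.
rack 1: place 31U, 11U left
rack 2: place 31U, 11U left
rack 3: place 24U, 18U left
rack 4: place 22U, 20U left
rack 1: place 11U, 0U left
rack 2: place 11U, 0U left
rack 3: place 10U, 8U left
rack 3: place 8U, 0U left
rack 4: place 6U, 14U left
rack 4: place 5U, 9U left
rack 4: place 4U, 5U left
4 racks × 42U = 168U; used 163U; unused 5U.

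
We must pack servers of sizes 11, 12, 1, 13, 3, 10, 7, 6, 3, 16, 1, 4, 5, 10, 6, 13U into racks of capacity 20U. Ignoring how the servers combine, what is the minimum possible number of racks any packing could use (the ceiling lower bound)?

7 racks

Total size = 11 + 12 + 1 + 13 + 3 + 10 + 7 + 6 + 3 + 16 + 1 + 4 + 5 + 10 + 6 + 13 = 121U.
⌈121 / 20⌉ = 7.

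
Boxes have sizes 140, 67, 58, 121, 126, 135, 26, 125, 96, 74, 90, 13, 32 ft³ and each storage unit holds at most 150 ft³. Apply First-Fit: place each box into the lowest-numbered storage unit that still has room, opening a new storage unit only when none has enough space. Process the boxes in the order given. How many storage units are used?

140 ft³ → storage unit 1 (remaining 10 ft³)
67 ft³ → storage unit 2 (remaining 83 ft³)
58 ft³ → storage unit 2 (remaining 25 ft³)
121 ft³ → storage unit 3 (remaining 29 ft³)
126 ft³ → storage unit 4 (remaining 24 ft³)
135 ft³ → storage unit 5 (remaining 15 ft³)
26 ft³ → storage unit 3 (remaining 3 ft³)
125 ft³ → storage unit 6 (remaining 25 ft³)
96 ft³ → storage unit 7 (remaining 54 ft³)
74 ft³ → storage unit 8 (remaining 76 ft³)
90 ft³ → storage unit 9 (remaining 60 ft³)
13 ft³ → storage unit 2 (remaining 12 ft³)
32 ft³ → storage unit 7 (remaining 22 ft³)
Final storage units: [140] [67,58,13] [121,26] [126] [135] [125] [96,32] [74] [90].

9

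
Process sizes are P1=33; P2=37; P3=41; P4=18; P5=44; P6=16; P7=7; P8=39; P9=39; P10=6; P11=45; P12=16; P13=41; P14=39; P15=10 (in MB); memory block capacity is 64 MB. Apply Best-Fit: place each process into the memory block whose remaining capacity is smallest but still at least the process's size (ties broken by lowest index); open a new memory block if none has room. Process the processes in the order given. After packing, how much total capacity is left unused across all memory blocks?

145

P1 (33 MB) → memory block 1 (remaining 31 MB)
P2 (37 MB) → memory block 2 (remaining 27 MB)
P3 (41 MB) → memory block 3 (remaining 23 MB)
P4 (18 MB) → memory block 3 (remaining 5 MB)
P5 (44 MB) → memory block 4 (remaining 20 MB)
P6 (16 MB) → memory block 4 (remaining 4 MB)
P7 (7 MB) → memory block 2 (remaining 20 MB)
P8 (39 MB) → memory block 5 (remaining 25 MB)
P9 (39 MB) → memory block 6 (remaining 25 MB)
P10 (6 MB) → memory block 2 (remaining 14 MB)
P11 (45 MB) → memory block 7 (remaining 19 MB)
P12 (16 MB) → memory block 7 (remaining 3 MB)
P13 (41 MB) → memory block 8 (remaining 23 MB)
P14 (39 MB) → memory block 9 (remaining 25 MB)
P15 (10 MB) → memory block 2 (remaining 4 MB)
9 memory blocks × 64 MB = 576 MB; used 431 MB; unused 145 MB.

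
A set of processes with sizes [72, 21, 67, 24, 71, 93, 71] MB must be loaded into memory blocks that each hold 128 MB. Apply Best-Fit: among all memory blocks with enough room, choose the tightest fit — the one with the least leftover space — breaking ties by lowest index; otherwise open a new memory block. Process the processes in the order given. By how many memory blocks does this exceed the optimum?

0

Best-Fit: [72,21,24] [67] [71] [93] [71] → 5 memory blocks.
5 processes exceed 64 MB (half the capacity), and no two of those can share a memory block, so at least 5 memory blocks are needed.
So 5 is already optimal.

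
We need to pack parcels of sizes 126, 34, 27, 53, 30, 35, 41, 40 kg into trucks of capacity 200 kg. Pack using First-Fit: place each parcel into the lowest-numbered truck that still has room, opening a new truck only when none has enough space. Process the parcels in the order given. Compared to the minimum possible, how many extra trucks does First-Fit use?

0

First-Fit: [126,34,27] [53,30,35,41,40] → 2 trucks.
Total size 386 kg; any packing needs at least ⌈386/200⌉ = 2 trucks.
So 2 is already optimal.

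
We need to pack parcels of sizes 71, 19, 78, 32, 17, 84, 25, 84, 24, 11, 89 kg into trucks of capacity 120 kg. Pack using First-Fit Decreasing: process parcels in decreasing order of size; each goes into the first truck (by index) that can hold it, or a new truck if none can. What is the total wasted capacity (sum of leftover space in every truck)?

Sorted descending: 89, 84, 84, 78, 71, 32, 25, 24, 19, 17, 11.
truck 1: place 89 kg, 31 kg left
truck 2: place 84 kg, 36 kg left
truck 3: place 84 kg, 36 kg left
truck 4: place 78 kg, 42 kg left
truck 5: place 71 kg, 49 kg left
truck 2: place 32 kg, 4 kg left
truck 1: place 25 kg, 6 kg left
truck 3: place 24 kg, 12 kg left
truck 4: place 19 kg, 23 kg left
truck 4: place 17 kg, 6 kg left
truck 3: place 11 kg, 1 kg left
5 trucks × 120 kg = 600 kg; used 534 kg; unused 66 kg.

66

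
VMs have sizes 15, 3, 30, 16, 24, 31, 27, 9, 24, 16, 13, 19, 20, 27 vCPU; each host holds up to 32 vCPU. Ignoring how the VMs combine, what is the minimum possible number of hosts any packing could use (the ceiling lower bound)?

Total size = 15 + 3 + 30 + 16 + 24 + 31 + 27 + 9 + 24 + 16 + 13 + 19 + 20 + 27 = 274 vCPU.
⌈274 / 32⌉ = 9.

9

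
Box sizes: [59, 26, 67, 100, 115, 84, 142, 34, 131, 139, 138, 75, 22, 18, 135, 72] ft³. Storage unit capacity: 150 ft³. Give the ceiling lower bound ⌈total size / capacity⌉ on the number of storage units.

10 storage units

Total size = 59 + 26 + 67 + 100 + 115 + 84 + 142 + 34 + 131 + 139 + 138 + 75 + 22 + 18 + 135 + 72 = 1357 ft³.
⌈1357 / 150⌉ = 10.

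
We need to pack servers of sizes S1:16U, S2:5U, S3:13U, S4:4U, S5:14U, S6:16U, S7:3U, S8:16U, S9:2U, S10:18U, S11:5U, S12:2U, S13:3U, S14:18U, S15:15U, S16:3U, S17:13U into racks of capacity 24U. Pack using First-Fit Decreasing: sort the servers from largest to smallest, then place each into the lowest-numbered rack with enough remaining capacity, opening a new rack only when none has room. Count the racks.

9 racks

Sorted descending: 18, 18, 16, 16, 16, 15, 14, 13, 13, 5, 5, 4, 3, 3, 3, 2, 2.
rack 1: place 18U, 6U left
rack 2: place 18U, 6U left
rack 3: place 16U, 8U left
rack 4: place 16U, 8U left
rack 5: place 16U, 8U left
rack 6: place 15U, 9U left
rack 7: place 14U, 10U left
rack 8: place 13U, 11U left
rack 9: place 13U, 11U left
rack 1: place 5U, 1U left
rack 2: place 5U, 1U left
rack 3: place 4U, 4U left
rack 3: place 3U, 1U left
rack 4: place 3U, 5U left
rack 4: place 3U, 2U left
rack 4: place 2U, 0U left
rack 5: place 2U, 6U left
Final racks: [18,5] [18,5] [16,4,3] [16,3,3,2] [16,2] [15] [14] [13] [13].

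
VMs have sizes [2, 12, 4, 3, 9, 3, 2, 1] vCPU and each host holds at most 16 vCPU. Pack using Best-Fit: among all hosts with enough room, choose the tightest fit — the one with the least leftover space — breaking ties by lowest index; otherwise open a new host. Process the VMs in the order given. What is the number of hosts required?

3 hosts

2 vCPU → host 1 (remaining 14 vCPU)
12 vCPU → host 1 (remaining 2 vCPU)
4 vCPU → host 2 (remaining 12 vCPU)
3 vCPU → host 2 (remaining 9 vCPU)
9 vCPU → host 2 (remaining 0 vCPU)
3 vCPU → host 3 (remaining 13 vCPU)
2 vCPU → host 1 (remaining 0 vCPU)
1 vCPU → host 3 (remaining 12 vCPU)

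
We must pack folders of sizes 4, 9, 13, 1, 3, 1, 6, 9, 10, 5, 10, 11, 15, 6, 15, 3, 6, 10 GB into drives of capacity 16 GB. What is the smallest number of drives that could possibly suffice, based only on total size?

Total size = 4 + 9 + 13 + 1 + 3 + 1 + 6 + 9 + 10 + 5 + 10 + 11 + 15 + 6 + 15 + 3 + 6 + 10 = 137 GB.
⌈137 / 16⌉ = 9.

9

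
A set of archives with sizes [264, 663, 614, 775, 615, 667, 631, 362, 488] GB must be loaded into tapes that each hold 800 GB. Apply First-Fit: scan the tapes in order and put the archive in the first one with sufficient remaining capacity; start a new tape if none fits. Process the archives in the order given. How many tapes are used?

264 GB → tape 1 (remaining 536 GB)
663 GB → tape 2 (remaining 137 GB)
614 GB → tape 3 (remaining 186 GB)
775 GB → tape 4 (remaining 25 GB)
615 GB → tape 5 (remaining 185 GB)
667 GB → tape 6 (remaining 133 GB)
631 GB → tape 7 (remaining 169 GB)
362 GB → tape 1 (remaining 174 GB)
488 GB → tape 8 (remaining 312 GB)

8 tapes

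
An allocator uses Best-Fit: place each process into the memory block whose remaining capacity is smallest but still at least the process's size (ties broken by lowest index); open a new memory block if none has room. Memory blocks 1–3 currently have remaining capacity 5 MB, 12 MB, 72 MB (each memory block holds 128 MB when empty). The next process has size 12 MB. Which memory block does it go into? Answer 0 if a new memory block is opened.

2

Memory blocks with room: memory block 2 (12 MB), memory block 3 (72 MB).
Tightest fit is memory block 2 with 12 MB free.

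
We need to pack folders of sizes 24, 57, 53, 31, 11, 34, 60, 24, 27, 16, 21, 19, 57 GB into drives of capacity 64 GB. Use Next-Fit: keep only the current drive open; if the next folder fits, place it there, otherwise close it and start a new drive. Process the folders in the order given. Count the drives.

9

drive 1: place 24 GB, 40 GB left
drive 2: place 57 GB, 7 GB left
drive 3: place 53 GB, 11 GB left
drive 4: place 31 GB, 33 GB left
drive 4: place 11 GB, 22 GB left
drive 5: place 34 GB, 30 GB left
drive 6: place 60 GB, 4 GB left
drive 7: place 24 GB, 40 GB left
drive 7: place 27 GB, 13 GB left
drive 8: place 16 GB, 48 GB left
drive 8: place 21 GB, 27 GB left
drive 8: place 19 GB, 8 GB left
drive 9: place 57 GB, 7 GB left
Final drives: [24] [57] [53] [31,11] [34] [60] [24,27] [16,21,19] [57].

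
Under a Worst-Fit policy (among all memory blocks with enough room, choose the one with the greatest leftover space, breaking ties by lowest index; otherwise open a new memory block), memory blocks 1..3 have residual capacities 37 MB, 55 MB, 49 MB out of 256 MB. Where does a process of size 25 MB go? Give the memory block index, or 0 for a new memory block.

2

Memory blocks with room: memory block 1 (37 MB), memory block 2 (55 MB), memory block 3 (49 MB).
Most room is memory block 2 with 55 MB free.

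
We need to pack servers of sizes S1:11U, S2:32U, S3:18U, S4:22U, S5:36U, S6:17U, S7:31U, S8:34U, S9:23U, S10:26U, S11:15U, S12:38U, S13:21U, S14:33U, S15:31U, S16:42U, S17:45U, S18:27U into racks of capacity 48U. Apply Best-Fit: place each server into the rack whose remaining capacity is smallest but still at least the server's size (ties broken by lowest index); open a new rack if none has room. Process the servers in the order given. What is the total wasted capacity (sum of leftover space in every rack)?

rack 1: place S1 (11U), 37U left
rack 1: place S2 (32U), 5U left
rack 2: place S3 (18U), 30U left
rack 2: place S4 (22U), 8U left
rack 3: place S5 (36U), 12U left
rack 4: place S6 (17U), 31U left
rack 4: place S7 (31U), 0U left
rack 5: place S8 (34U), 14U left
rack 6: place S9 (23U), 25U left
rack 7: place S10 (26U), 22U left
rack 7: place S11 (15U), 7U left
rack 8: place S12 (38U), 10U left
rack 6: place S13 (21U), 4U left
rack 9: place S14 (33U), 15U left
rack 10: place S15 (31U), 17U left
rack 11: place S16 (42U), 6U left
rack 12: place S17 (45U), 3U left
rack 13: place S18 (27U), 21U left
13 racks × 48U = 624U; used 502U; unused 122U.

122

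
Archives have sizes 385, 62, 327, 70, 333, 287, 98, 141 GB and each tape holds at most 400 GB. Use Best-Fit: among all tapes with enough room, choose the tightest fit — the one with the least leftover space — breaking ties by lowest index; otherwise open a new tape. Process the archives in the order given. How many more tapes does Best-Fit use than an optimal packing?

0

Best-Fit: [385] [62,327] [70,287] [333] [98,141] → 5 tapes.
Total size 1703 GB; any packing needs at least ⌈1703/400⌉ = 5 tapes.
So 5 is already optimal.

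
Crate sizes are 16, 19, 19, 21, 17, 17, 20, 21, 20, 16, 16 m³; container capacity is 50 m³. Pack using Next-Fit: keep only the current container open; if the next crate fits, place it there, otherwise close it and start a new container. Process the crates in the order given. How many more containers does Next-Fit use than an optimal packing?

1

Next-Fit: [16,19] [19,21] [17,17] [20,21] [20,16] [16] → 6 containers.
Total size 202 m³; any packing needs at least ⌈202/50⌉ = 5 containers.
An optimal packing achieves that bound: [21,21] [20,20] [19,19] [17,17,16] [16,16] → 5 containers.
Excess: 6 − 5 = 1.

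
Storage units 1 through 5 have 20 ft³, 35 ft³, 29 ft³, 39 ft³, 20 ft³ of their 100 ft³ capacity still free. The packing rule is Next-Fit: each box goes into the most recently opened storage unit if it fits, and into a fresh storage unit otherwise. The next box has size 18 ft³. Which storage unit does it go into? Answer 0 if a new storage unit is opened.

5

Next-Fit only looks at storage unit 5, which has 20 ft³ free.
18 ft³ fits there.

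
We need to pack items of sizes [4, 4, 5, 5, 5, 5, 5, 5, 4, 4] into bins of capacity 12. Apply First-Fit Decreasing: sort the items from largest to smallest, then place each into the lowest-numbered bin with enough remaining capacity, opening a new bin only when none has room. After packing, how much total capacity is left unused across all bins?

14

Sorted descending: 5, 5, 5, 5, 5, 5, 4, 4, 4, 4.
Put 5 in bin 1; 7 remain.
Put 5 in bin 1; 2 remain.
Put 5 in bin 2; 7 remain.
Put 5 in bin 2; 2 remain.
Put 5 in bin 3; 7 remain.
Put 5 in bin 3; 2 remain.
Put 4 in bin 4; 8 remain.
Put 4 in bin 4; 4 remain.
Put 4 in bin 4; 0 remain.
Put 4 in bin 5; 8 remain.
5 bins × 12 = 60; used 46; unused 14.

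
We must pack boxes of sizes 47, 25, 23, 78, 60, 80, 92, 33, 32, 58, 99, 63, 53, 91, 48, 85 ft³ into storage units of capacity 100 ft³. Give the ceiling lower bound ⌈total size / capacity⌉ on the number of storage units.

10 storage units

Total size = 47 + 25 + 23 + 78 + 60 + 80 + 92 + 33 + 32 + 58 + 99 + 63 + 53 + 91 + 48 + 85 = 967 ft³.
⌈967 / 100⌉ = 10.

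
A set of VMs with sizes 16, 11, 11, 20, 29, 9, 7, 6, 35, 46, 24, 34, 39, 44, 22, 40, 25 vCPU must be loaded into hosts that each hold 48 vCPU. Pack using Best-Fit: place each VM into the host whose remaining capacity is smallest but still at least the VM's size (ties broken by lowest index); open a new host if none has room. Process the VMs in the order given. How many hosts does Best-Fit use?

10 hosts

Put 16 vCPU in host 1; 32 vCPU remain.
Put 11 vCPU in host 1; 21 vCPU remain.
Put 11 vCPU in host 1; 10 vCPU remain.
Put 20 vCPU in host 2; 28 vCPU remain.
Put 29 vCPU in host 3; 19 vCPU remain.
Put 9 vCPU in host 1; 1 vCPU remain.
Put 7 vCPU in host 3; 12 vCPU remain.
Put 6 vCPU in host 3; 6 vCPU remain.
Put 35 vCPU in host 4; 13 vCPU remain.
Put 46 vCPU in host 5; 2 vCPU remain.
Put 24 vCPU in host 2; 4 vCPU remain.
Put 34 vCPU in host 6; 14 vCPU remain.
Put 39 vCPU in host 7; 9 vCPU remain.
Put 44 vCPU in host 8; 4 vCPU remain.
Put 22 vCPU in host 9; 26 vCPU remain.
Put 40 vCPU in host 10; 8 vCPU remain.
Put 25 vCPU in host 9; 1 vCPU remain.
Final hosts: [16,11,11,9] [20,24] [29,7,6] [35] [46] [34] [39] [44] [22,25] [40].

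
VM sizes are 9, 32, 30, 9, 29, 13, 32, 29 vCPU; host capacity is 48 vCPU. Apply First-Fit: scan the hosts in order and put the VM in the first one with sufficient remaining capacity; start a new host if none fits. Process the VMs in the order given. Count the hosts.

5

Put 9 vCPU in host 1; 39 vCPU remain.
Put 32 vCPU in host 1; 7 vCPU remain.
Put 30 vCPU in host 2; 18 vCPU remain.
Put 9 vCPU in host 2; 9 vCPU remain.
Put 29 vCPU in host 3; 19 vCPU remain.
Put 13 vCPU in host 3; 6 vCPU remain.
Put 32 vCPU in host 4; 16 vCPU remain.
Put 29 vCPU in host 5; 19 vCPU remain.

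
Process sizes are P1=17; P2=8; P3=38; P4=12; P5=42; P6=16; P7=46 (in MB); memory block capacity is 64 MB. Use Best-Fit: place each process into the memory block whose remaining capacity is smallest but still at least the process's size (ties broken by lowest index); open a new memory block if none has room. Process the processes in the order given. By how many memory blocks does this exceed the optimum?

0

Best-Fit: [17,8,38] [12,42] [16,46] → 3 memory blocks.
Total size 179 MB; any packing needs at least ⌈179/64⌉ = 3 memory blocks.
So 3 is already optimal.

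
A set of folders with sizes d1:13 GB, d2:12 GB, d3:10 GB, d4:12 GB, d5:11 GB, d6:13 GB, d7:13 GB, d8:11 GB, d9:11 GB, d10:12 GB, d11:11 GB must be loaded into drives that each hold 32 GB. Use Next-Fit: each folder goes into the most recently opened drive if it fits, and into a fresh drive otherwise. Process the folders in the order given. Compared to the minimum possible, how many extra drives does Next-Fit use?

1

Next-Fit: [13,12] [10,12] [11,13] [13,11] [11,12] [11] → 6 drives.
Total size 129 GB; any packing needs at least ⌈129/32⌉ = 5 drives.
An optimal packing achieves that bound: [13,13] [13,12] [12,12] [11,11,10] [11,11] → 5 drives.
Excess: 6 − 5 = 1.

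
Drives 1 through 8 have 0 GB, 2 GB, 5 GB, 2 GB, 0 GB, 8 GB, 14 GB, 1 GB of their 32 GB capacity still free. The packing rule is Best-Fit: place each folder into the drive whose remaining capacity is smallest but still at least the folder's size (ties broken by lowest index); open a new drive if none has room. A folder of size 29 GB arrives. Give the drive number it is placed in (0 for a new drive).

No drive has ≥ 29 GB free, so a new drive is opened.

0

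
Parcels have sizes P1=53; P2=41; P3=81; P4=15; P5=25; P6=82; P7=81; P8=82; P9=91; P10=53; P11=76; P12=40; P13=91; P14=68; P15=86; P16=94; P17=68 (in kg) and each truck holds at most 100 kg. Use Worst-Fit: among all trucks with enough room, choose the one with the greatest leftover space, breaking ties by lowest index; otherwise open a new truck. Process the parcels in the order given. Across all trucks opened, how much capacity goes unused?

truck 1: place P1 (53 kg), 47 kg left
truck 1: place P2 (41 kg), 6 kg left
truck 2: place P3 (81 kg), 19 kg left
truck 2: place P4 (15 kg), 4 kg left
truck 3: place P5 (25 kg), 75 kg left
truck 4: place P6 (82 kg), 18 kg left
truck 5: place P7 (81 kg), 19 kg left
truck 6: place P8 (82 kg), 18 kg left
truck 7: place P9 (91 kg), 9 kg left
truck 3: place P10 (53 kg), 22 kg left
truck 8: place P11 (76 kg), 24 kg left
truck 9: place P12 (40 kg), 60 kg left
truck 10: place P13 (91 kg), 9 kg left
truck 11: place P14 (68 kg), 32 kg left
truck 12: place P15 (86 kg), 14 kg left
truck 13: place P16 (94 kg), 6 kg left
truck 14: place P17 (68 kg), 32 kg left
14 trucks × 100 kg = 1400 kg; used 1127 kg; unused 273 kg.

273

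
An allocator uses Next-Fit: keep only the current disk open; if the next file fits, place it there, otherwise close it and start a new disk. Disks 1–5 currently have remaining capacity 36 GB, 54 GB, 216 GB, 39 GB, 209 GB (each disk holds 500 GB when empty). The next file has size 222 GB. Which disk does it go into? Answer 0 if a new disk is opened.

0

Next-Fit only looks at disk 5, which has 209 GB free.
222 GB does not fit, so a new disk is opened.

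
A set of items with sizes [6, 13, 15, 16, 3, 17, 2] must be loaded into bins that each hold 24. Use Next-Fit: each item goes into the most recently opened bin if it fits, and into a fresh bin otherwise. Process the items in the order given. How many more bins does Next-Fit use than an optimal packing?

Next-Fit: [6,13] [15] [16,3] [17,2] → 4 bins.
4 items exceed 12 (half the capacity), and no two of those can share a bin, so at least 4 bins are needed.
So 4 is already optimal.

0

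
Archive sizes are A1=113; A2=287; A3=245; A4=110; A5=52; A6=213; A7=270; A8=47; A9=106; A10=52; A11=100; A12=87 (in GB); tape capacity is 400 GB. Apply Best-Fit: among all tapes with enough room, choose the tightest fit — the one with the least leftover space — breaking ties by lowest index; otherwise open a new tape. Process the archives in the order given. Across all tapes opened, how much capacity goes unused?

tape 1: place A1 (113 GB), 287 GB left
tape 1: place A2 (287 GB), 0 GB left
tape 2: place A3 (245 GB), 155 GB left
tape 2: place A4 (110 GB), 45 GB left
tape 3: place A5 (52 GB), 348 GB left
tape 3: place A6 (213 GB), 135 GB left
tape 4: place A7 (270 GB), 130 GB left
tape 4: place A8 (47 GB), 83 GB left
tape 3: place A9 (106 GB), 29 GB left
tape 4: place A10 (52 GB), 31 GB left
tape 5: place A11 (100 GB), 300 GB left
tape 5: place A12 (87 GB), 213 GB left
5 tapes × 400 GB = 2000 GB; used 1682 GB; unused 318 GB.

318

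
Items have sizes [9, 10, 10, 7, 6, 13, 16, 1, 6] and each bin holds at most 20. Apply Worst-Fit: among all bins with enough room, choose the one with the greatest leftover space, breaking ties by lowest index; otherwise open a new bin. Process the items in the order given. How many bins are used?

9 → bin 1 (remaining 11)
10 → bin 1 (remaining 1)
10 → bin 2 (remaining 10)
7 → bin 2 (remaining 3)
6 → bin 3 (remaining 14)
13 → bin 3 (remaining 1)
16 → bin 4 (remaining 4)
1 → bin 4 (remaining 3)
6 → bin 5 (remaining 14)

5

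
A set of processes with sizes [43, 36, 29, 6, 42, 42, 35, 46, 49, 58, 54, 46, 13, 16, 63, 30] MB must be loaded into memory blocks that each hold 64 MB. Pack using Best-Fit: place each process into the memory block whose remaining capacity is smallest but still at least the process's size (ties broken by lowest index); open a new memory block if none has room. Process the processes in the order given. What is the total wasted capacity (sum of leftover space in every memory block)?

160

memory block 1: place 43 MB, 21 MB left
memory block 2: place 36 MB, 28 MB left
memory block 3: place 29 MB, 35 MB left
memory block 1: place 6 MB, 15 MB left
memory block 4: place 42 MB, 22 MB left
memory block 5: place 42 MB, 22 MB left
memory block 3: place 35 MB, 0 MB left
memory block 6: place 46 MB, 18 MB left
memory block 7: place 49 MB, 15 MB left
memory block 8: place 58 MB, 6 MB left
memory block 9: place 54 MB, 10 MB left
memory block 10: place 46 MB, 18 MB left
memory block 1: place 13 MB, 2 MB left
memory block 6: place 16 MB, 2 MB left
memory block 11: place 63 MB, 1 MB left
memory block 12: place 30 MB, 34 MB left
12 memory blocks × 64 MB = 768 MB; used 608 MB; unused 160 MB.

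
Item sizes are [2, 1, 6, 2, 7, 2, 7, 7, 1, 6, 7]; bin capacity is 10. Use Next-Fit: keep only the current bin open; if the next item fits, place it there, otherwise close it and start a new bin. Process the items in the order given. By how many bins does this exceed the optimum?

0

Next-Fit: [2,1,6] [2,7] [2,7] [7,1] [6] [7] → 6 bins.
6 items exceed 5 (half the capacity), and no two of those can share a bin, so at least 6 bins are needed.
So 6 is already optimal.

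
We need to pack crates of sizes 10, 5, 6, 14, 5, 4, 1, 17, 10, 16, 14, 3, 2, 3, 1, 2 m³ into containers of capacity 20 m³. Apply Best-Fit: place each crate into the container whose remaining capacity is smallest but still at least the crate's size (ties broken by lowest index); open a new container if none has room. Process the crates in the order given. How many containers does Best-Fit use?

10 m³ → container 1 (remaining 10 m³)
5 m³ → container 1 (remaining 5 m³)
6 m³ → container 2 (remaining 14 m³)
14 m³ → container 2 (remaining 0 m³)
5 m³ → container 1 (remaining 0 m³)
4 m³ → container 3 (remaining 16 m³)
1 m³ → container 3 (remaining 15 m³)
17 m³ → container 4 (remaining 3 m³)
10 m³ → container 3 (remaining 5 m³)
16 m³ → container 5 (remaining 4 m³)
14 m³ → container 6 (remaining 6 m³)
3 m³ → container 4 (remaining 0 m³)
2 m³ → container 5 (remaining 2 m³)
3 m³ → container 3 (remaining 2 m³)
1 m³ → container 3 (remaining 1 m³)
2 m³ → container 5 (remaining 0 m³)
Final containers: [10,5,5] [6,14] [4,1,10,3,1] [17,3] [16,2,2] [14].

6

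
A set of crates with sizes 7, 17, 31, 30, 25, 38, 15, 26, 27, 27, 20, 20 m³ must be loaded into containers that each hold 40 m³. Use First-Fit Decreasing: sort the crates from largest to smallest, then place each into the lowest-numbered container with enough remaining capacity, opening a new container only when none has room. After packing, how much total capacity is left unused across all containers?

77

Sorted descending: 38, 31, 30, 27, 27, 26, 25, 20, 20, 17, 15, 7.
38 m³ → container 1 (remaining 2 m³)
31 m³ → container 2 (remaining 9 m³)
30 m³ → container 3 (remaining 10 m³)
27 m³ → container 4 (remaining 13 m³)
27 m³ → container 5 (remaining 13 m³)
26 m³ → container 6 (remaining 14 m³)
25 m³ → container 7 (remaining 15 m³)
20 m³ → container 8 (remaining 20 m³)
20 m³ → container 8 (remaining 0 m³)
17 m³ → container 9 (remaining 23 m³)
15 m³ → container 7 (remaining 0 m³)
7 m³ → container 2 (remaining 2 m³)
9 containers × 40 m³ = 360 m³; used 283 m³; unused 77 m³.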